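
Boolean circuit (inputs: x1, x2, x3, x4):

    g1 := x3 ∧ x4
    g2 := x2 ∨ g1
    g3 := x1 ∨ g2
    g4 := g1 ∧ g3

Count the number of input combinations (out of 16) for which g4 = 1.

g4 = g1 ∧ g3 must be 1, so both g1 = 1 and g3 = 1.
Enumerating the 16 input combinations, 4 give g4 = 1 and 12 give g4 = 0.

4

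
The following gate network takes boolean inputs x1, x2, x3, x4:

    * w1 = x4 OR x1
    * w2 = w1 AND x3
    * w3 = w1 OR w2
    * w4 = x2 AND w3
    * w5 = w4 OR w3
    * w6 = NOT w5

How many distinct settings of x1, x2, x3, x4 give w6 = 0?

12

w6 = NOT w5 must be 0, so w5 = 1.
Enumerating the 16 input combinations, 12 give w6 = 0 and 4 give w6 = 1.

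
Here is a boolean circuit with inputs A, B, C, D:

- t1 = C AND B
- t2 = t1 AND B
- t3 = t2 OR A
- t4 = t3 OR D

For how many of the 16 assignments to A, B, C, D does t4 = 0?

3

t4 = t3 OR D must be 0, so both t3 = 0 and D = 0.
Enumerating the 16 input combinations, 3 give t4 = 0 and 13 give t4 = 1.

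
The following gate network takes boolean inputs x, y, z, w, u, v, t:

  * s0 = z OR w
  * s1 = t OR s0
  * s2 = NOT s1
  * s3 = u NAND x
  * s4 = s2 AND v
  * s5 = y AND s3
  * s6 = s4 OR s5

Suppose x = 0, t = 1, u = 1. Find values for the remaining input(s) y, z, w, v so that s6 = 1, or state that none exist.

y=1, z=0, w=0, v=0

Check with x = 0, t = 1, u = 1 and y=1, z=0, w=0, v=0:
s0 = z OR w = 0 OR 0 = 0
s1 = t OR s0 = 1 OR 0 = 1
s2 = NOT s1 = NOT 1 = 0
s3 = u NAND x = 1 NAND 0 = 1
s4 = s2 AND v = 0 AND 0 = 0
s5 = y AND s3 = 1 AND 1 = 1
s6 = s4 OR s5 = 0 OR 1 = 1
So s6 = 1.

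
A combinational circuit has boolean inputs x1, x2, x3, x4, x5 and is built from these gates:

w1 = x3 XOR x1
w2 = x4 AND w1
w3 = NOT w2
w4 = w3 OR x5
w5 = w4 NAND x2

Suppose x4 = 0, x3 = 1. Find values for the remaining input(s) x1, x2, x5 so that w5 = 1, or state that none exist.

x1=1, x2=0, x5=1

w5 = w4 NAND x2 must be 1, so at least one of w4, x2 is 0.
Check with x4 = 0, x3 = 1 and x1=1, x2=0, x5=1:
w1 = x3 XOR x1 = 1 XOR 1 = 0
w2 = x4 AND w1 = 0 AND 0 = 0
w3 = NOT w2 = NOT 0 = 1
w4 = w3 OR x5 = 1 OR 1 = 1
w5 = w4 NAND x2 = 1 NAND 0 = 1
So w5 = 1.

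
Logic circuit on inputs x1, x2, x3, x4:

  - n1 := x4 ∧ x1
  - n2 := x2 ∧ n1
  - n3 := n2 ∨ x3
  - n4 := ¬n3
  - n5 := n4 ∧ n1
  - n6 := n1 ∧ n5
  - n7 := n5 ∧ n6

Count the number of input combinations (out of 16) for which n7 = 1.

n7 = n5 ∧ n6 must be 1, so both n5 = 1 and n6 = 1.
n5 = n4 ∧ n1 must be 1, so both n4 = 1 and n1 = 1.
Satisfying assignments:
  x1=1, x2=0, x3=0, x4=1

1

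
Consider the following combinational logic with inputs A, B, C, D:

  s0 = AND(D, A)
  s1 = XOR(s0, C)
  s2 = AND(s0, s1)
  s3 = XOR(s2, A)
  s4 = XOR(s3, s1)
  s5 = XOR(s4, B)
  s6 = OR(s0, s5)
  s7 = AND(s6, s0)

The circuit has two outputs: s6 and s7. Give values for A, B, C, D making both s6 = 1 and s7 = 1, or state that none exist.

Check with A=1, B=1, C=1, D=1:
s0 = AND(D, A) = AND(1, 1) = 1
s1 = XOR(s0, C) = XOR(1, 1) = 0
s2 = AND(s0, s1) = AND(1, 0) = 0
s3 = XOR(s2, A) = XOR(0, 1) = 1
s4 = XOR(s3, s1) = XOR(1, 0) = 1
s5 = XOR(s4, B) = XOR(1, 1) = 0
s6 = OR(s0, s5) = OR(1, 0) = 1
s7 = AND(s6, s0) = AND(1, 1) = 1
So s6 = 1 and s7 = 1.

A=1, B=1, C=1, D=1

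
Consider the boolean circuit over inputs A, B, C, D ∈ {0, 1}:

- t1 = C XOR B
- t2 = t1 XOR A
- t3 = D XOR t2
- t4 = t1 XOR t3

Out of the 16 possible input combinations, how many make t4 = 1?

t4 = t1 XOR t3 must be 1, so t1 and t3 differ.
Enumerating the 16 input combinations, 8 give t4 = 1 and 8 give t4 = 0.

8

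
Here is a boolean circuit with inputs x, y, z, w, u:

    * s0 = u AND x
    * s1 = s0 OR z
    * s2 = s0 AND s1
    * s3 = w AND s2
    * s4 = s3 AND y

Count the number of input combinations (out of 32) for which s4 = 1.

2

s4 = s3 AND y must be 1, so both s3 = 1 and y = 1.
Satisfying assignments:
  x=1, y=1, z=0, w=1, u=1
  x=1, y=1, z=1, w=1, u=1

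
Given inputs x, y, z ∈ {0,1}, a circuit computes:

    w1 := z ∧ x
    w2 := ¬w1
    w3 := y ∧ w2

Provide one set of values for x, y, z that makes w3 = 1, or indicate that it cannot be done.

x=0, y=1, z=0

Check with x=0, y=1, z=0:
w1 = z ∧ x = 0 ∧ 0 = 0
w2 = ¬w1 = ¬0 = 1
w3 = y ∧ w2 = 1 ∧ 1 = 1
So w3 = 1 as required.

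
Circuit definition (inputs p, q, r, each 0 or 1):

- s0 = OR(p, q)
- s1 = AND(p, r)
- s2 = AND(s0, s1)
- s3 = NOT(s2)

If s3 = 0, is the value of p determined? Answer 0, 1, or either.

1

s3 = NOT(s2) must be 0, so s2 = 1.
Every assignment with s3 = 0 has p = 1; there are 2 such assignment(s).
  p=1, q=0, r=1
  p=1, q=1, r=1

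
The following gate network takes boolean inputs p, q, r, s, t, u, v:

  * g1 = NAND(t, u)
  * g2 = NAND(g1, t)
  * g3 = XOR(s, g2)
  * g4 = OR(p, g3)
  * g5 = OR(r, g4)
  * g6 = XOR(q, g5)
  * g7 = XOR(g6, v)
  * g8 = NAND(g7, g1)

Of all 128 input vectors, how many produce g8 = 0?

g8 = NAND(g7, g1) must be 0, so both g7 = 1 and g1 = 1.
Enumerating the 128 input combinations, 48 give g8 = 0 and 80 give g8 = 1.

48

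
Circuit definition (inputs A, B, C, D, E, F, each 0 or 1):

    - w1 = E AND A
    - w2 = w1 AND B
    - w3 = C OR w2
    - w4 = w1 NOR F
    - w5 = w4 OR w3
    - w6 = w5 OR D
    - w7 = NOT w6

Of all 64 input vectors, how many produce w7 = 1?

w7 = NOT w6 must be 1, so w6 = 0.
Enumerating the 64 input combinations, 8 give w7 = 1 and 56 give w7 = 0.

8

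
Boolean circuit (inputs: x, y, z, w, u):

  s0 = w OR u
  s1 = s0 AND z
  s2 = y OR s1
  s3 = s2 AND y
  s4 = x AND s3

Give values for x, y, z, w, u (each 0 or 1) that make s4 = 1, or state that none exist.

x=1, y=1, z=0, w=1, u=1

s4 = x AND s3 must be 1, so both x = 1 and s3 = 1.
s3 = s2 AND y must be 1, so both s2 = 1 and y = 1.
Check with x=1, y=1, z=0, w=1, u=1:
s0 = w OR u = 1 OR 1 = 1
s1 = s0 AND z = 1 AND 0 = 0
s2 = y OR s1 = 1 OR 0 = 1
s3 = s2 AND y = 1 AND 1 = 1
s4 = x AND s3 = 1 AND 1 = 1
So s4 = 1 as required.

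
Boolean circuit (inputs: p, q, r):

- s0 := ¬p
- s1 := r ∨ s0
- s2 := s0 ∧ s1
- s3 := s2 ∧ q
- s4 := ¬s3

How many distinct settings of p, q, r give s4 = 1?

s4 = ¬s3 must be 1, so s3 = 0.
s3 = s2 ∧ q must be 0, so at least one of s2, q is 0.
Enumerating the 8 input combinations, 6 give s4 = 1 and 2 give s4 = 0.

6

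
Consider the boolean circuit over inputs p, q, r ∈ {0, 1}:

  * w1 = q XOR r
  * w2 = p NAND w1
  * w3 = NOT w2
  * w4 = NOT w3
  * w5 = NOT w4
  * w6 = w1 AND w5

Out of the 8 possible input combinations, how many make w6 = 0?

6

w6 = w1 AND w5 must be 0, so at least one of w1, w5 is 0.
Enumerating the 8 input combinations, 6 give w6 = 0 and 2 give w6 = 1.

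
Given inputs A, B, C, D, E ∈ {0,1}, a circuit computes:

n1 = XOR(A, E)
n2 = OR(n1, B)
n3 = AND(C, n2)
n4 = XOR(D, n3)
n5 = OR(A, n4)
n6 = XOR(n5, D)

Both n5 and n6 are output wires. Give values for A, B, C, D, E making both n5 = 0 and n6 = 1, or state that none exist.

Check with A=0 B=1 C=1 D=1 E=0:
n1 = XOR(A, E) = XOR(0, 0) = 0
n2 = OR(n1, B) = OR(0, 1) = 1
n3 = AND(C, n2) = AND(1, 1) = 1
n4 = XOR(D, n3) = XOR(1, 1) = 0
n5 = OR(A, n4) = OR(0, 0) = 0
n6 = XOR(n5, D) = XOR(0, 1) = 1
So n5 = 0 and n6 = 1.

A=0 B=1 C=1 D=1 E=0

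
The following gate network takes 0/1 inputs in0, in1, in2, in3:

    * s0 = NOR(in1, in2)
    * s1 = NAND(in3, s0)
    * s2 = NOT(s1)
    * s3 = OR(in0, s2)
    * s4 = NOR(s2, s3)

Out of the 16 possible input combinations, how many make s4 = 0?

s4 = NOR(s2, s3) must be 0, so at least one of s2, s3 is 1.
Enumerating the 16 input combinations, 9 give s4 = 0 and 7 give s4 = 1.

9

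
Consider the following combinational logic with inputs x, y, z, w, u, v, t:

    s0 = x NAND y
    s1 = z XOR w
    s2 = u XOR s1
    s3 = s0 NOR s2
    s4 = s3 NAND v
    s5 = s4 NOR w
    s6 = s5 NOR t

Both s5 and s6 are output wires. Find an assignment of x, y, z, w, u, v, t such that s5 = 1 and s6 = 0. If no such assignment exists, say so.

Check with x=1, y=1, z=0, w=0, u=0, v=1, t=1:
s0 = x NAND y = 1 NAND 1 = 0
s1 = z XOR w = 0 XOR 0 = 0
s2 = u XOR s1 = 0 XOR 0 = 0
s3 = s0 NOR s2 = 0 NOR 0 = 1
s4 = s3 NAND v = 1 NAND 1 = 0
s5 = s4 NOR w = 0 NOR 0 = 1
s6 = s5 NOR t = 1 NOR 1 = 0
So s5 = 1 and s6 = 0.

x=1, y=1, z=0, w=0, u=0, v=1, t=1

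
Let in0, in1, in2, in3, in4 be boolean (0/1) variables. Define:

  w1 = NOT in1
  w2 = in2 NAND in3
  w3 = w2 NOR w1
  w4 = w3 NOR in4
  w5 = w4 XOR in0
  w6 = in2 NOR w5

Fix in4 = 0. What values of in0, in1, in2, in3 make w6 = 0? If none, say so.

in0=0 in1=1 in2=0 in3=1

w6 = in2 NOR w5 must be 0, so at least one of in2, w5 is 1.
Check with in4 = 0 and in0=0, in1=1, in2=0, in3=1:
w1 = NOT in1 = NOT 1 = 0
w2 = in2 NAND in3 = 0 NAND 1 = 1
w3 = w2 NOR w1 = 1 NOR 0 = 0
w4 = w3 NOR in4 = 0 NOR 0 = 1
w5 = w4 XOR in0 = 1 XOR 0 = 1
w6 = in2 NOR w5 = 0 NOR 1 = 0
So w6 = 0.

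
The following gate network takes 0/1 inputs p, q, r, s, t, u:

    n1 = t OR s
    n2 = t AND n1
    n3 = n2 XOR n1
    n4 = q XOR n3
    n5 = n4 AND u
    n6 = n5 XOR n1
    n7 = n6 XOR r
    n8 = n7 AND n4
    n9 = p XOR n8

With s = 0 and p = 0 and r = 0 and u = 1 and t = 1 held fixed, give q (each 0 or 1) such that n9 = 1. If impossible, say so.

With s = 0 and p = 0 and r = 0 and u = 1 and t = 1 fixed, none of the 2 settings of q give n9 = 1.
For example, with q=1:
n1 = t OR s = 1 OR 0 = 1
n2 = t AND n1 = 1 AND 1 = 1
n3 = n2 XOR n1 = 1 XOR 1 = 0
n4 = q XOR n3 = 1 XOR 0 = 1
n5 = n4 AND u = 1 AND 1 = 1
n6 = n5 XOR n1 = 1 XOR 1 = 0
n7 = n6 XOR r = 0 XOR 0 = 0
n8 = n7 AND n4 = 0 AND 1 = 0
n9 = p XOR n8 = 0 XOR 0 = 0
giving n9 = 0 ≠ 1.

no solution exists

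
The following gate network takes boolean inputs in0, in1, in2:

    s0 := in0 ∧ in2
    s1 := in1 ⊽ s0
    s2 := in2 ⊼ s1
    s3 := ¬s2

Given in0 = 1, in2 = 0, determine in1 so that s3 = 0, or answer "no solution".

in1=1

s3 = ¬s2 must be 0, so s2 = 1.
s2 = in2 ⊼ s1 must be 1, so at least one of in2, s1 is 0.
Check with in0 = 1, in2 = 0 and in1=1:
s0 = in0 ∧ in2 = 1 ∧ 0 = 0
s1 = in1 ⊽ s0 = 1 ⊽ 0 = 0
s2 = in2 ⊼ s1 = 0 ⊼ 0 = 1
s3 = ¬s2 = ¬1 = 0
So s3 = 0.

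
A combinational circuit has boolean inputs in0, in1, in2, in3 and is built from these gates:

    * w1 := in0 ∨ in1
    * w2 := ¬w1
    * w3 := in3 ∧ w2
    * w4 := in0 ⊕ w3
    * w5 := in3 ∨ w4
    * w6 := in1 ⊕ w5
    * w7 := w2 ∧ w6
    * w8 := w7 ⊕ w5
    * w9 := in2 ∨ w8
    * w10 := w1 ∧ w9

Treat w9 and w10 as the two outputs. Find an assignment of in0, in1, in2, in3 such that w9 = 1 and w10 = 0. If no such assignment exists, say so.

in0=0, in1=0, in2=1, in3=0

Check with in0=0, in1=0, in2=1, in3=0:
w1 = in0 ∨ in1 = 0 ∨ 0 = 0
w2 = ¬w1 = ¬0 = 1
w3 = in3 ∧ w2 = 0 ∧ 1 = 0
w4 = in0 ⊕ w3 = 0 ⊕ 0 = 0
w5 = in3 ∨ w4 = 0 ∨ 0 = 0
w6 = in1 ⊕ w5 = 0 ⊕ 0 = 0
w7 = w2 ∧ w6 = 1 ∧ 0 = 0
w8 = w7 ⊕ w5 = 0 ⊕ 0 = 0
w9 = in2 ∨ w8 = 1 ∨ 0 = 1
w10 = w1 ∧ w9 = 0 ∧ 1 = 0
So w9 = 1 and w10 = 0.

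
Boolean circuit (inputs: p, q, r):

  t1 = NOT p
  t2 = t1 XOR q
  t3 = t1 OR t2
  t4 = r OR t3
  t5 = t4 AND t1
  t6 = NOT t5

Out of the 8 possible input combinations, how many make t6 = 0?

t6 = NOT t5 must be 0, so t5 = 1.
t5 = t4 AND t1 must be 1, so both t4 = 1 and t1 = 1.
Satisfying assignments:
  p=0, q=0, r=0
  p=0, q=0, r=1
  p=0, q=1, r=0
  p=0, q=1, r=1

4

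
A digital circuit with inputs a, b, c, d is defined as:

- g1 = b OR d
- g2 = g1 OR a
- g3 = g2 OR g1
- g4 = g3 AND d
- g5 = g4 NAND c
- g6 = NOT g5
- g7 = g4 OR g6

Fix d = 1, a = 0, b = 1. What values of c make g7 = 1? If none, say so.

c=0

Check with d = 1, a = 0, b = 1 and c=0:
g1 = b OR d = 1 OR 1 = 1
g2 = g1 OR a = 1 OR 0 = 1
g3 = g2 OR g1 = 1 OR 1 = 1
g4 = g3 AND d = 1 AND 1 = 1
g5 = g4 NAND c = 1 NAND 0 = 1
g6 = NOT g5 = NOT 1 = 0
g7 = g4 OR g6 = 1 OR 0 = 1
So g7 = 1.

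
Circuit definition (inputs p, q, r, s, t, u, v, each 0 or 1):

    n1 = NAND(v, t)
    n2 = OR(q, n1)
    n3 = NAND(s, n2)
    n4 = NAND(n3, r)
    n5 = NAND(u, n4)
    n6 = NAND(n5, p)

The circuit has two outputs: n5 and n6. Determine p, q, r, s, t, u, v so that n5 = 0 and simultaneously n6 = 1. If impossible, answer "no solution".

p=1, q=1, r=0, s=1, t=0, u=1, v=1

Check with p=1, q=1, r=0, s=1, t=0, u=1, v=1:
n1 = NAND(v, t) = NAND(1, 0) = 1
n2 = OR(q, n1) = OR(1, 1) = 1
n3 = NAND(s, n2) = NAND(1, 1) = 0
n4 = NAND(n3, r) = NAND(0, 0) = 1
n5 = NAND(u, n4) = NAND(1, 1) = 0
n6 = NAND(n5, p) = NAND(0, 1) = 1
So n5 = 0 and n6 = 1.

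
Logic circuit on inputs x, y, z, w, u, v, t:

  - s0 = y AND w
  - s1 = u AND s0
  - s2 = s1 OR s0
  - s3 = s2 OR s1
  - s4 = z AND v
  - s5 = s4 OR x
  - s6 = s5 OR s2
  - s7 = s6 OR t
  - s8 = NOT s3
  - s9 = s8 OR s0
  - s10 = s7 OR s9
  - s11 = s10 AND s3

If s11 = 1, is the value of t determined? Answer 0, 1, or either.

either

Both values of t occur among assignments with s11 = 1:
  t=0: x=0, y=1, z=0, w=1, u=0, v=0, t=0
  t=1: x=0, y=1, z=0, w=1, u=0, v=0, t=1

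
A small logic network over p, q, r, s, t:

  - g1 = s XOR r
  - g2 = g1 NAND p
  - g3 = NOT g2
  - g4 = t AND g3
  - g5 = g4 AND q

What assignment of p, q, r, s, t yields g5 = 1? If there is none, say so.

Check with p=1 q=1 r=1 s=0 t=1:
g1 = s XOR r = 0 XOR 1 = 1
g2 = g1 NAND p = 1 NAND 1 = 0
g3 = NOT g2 = NOT 0 = 1
g4 = t AND g3 = 1 AND 1 = 1
g5 = g4 AND q = 1 AND 1 = 1
So g5 = 1 as required.

p=1 q=1 r=1 s=0 t=1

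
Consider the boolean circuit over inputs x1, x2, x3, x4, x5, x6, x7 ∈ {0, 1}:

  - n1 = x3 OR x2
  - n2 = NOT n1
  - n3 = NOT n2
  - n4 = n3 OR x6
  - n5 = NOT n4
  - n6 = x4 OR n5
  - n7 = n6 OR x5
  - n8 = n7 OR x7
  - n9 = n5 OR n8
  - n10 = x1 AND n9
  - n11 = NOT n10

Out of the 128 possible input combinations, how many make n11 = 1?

71

n11 = NOT n10 must be 1, so n10 = 0.
n10 = x1 AND n9 must be 0, so at least one of x1, n9 is 0.
Enumerating the 128 input combinations, 71 give n11 = 1 and 57 give n11 = 0.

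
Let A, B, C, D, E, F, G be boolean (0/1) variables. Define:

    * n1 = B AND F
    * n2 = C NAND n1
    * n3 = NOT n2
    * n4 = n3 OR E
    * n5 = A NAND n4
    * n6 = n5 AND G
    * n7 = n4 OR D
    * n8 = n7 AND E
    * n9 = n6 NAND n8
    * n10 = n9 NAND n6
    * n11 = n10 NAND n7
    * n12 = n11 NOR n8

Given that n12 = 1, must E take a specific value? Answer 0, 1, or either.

n12 = n11 NOR n8 must be 1, so both n11 = 0 and n8 = 0.
Every assignment with n12 = 1 has E = 0; there are 20 such assignment(s).

0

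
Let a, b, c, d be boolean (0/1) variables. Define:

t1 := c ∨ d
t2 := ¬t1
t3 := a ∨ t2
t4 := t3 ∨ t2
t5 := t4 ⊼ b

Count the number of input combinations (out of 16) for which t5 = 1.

11

t5 = t4 ⊼ b must be 1, so at least one of t4, b is 0.
Enumerating the 16 input combinations, 11 give t5 = 1 and 5 give t5 = 0.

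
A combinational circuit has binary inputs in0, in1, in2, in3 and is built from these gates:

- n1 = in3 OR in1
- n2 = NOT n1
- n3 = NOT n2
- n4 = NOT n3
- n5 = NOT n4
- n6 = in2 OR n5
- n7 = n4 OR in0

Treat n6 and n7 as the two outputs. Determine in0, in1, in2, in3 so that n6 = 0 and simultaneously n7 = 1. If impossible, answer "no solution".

Check with in0=1, in1=0, in2=0, in3=0:
n1 = in3 OR in1 = 0 OR 0 = 0
n2 = NOT n1 = NOT 0 = 1
n3 = NOT n2 = NOT 1 = 0
n4 = NOT n3 = NOT 0 = 1
n5 = NOT n4 = NOT 1 = 0
n6 = in2 OR n5 = 0 OR 0 = 0
n7 = n4 OR in0 = 1 OR 1 = 1
So n6 = 0 and n7 = 1.

in0=1, in1=0, in2=0, in3=0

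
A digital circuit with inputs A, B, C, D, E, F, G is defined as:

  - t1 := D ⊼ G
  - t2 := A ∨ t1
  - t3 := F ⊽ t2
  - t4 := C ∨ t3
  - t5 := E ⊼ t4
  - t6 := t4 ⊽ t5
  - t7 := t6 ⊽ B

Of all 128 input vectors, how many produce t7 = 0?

t7 = t6 ⊽ B must be 0, so at least one of t6, B is 1.
Enumerating the 128 input combinations, 64 give t7 = 0 and 64 give t7 = 1.

64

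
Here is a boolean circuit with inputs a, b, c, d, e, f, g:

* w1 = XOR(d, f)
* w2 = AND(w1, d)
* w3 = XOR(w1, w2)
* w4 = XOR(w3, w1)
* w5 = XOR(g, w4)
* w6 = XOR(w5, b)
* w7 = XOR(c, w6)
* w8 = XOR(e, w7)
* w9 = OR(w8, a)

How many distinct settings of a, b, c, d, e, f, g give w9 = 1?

w9 = OR(w8, a) must be 1, so at least one of w8, a is 1.
Enumerating the 128 input combinations, 96 give w9 = 1 and 32 give w9 = 0.

96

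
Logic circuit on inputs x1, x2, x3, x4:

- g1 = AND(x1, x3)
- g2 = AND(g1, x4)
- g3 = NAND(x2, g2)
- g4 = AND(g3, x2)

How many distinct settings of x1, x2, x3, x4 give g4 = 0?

9

g4 = AND(g3, x2) must be 0, so at least one of g3, x2 is 0.
Enumerating the 16 input combinations, 9 give g4 = 0 and 7 give g4 = 1.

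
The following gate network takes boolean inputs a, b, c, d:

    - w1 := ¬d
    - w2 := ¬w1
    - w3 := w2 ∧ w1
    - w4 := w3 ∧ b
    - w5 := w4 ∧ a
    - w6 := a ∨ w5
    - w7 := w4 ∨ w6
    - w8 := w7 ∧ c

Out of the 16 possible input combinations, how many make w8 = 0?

w8 = w7 ∧ c must be 0, so at least one of w7, c is 0.
Enumerating the 16 input combinations, 12 give w8 = 0 and 4 give w8 = 1.

12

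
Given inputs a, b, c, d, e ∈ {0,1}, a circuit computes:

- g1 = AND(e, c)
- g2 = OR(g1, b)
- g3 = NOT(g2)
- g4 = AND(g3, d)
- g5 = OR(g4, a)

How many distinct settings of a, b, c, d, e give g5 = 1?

19

g5 = OR(g4, a) must be 1, so at least one of g4, a is 1.
Enumerating the 32 input combinations, 19 give g5 = 1 and 13 give g5 = 0.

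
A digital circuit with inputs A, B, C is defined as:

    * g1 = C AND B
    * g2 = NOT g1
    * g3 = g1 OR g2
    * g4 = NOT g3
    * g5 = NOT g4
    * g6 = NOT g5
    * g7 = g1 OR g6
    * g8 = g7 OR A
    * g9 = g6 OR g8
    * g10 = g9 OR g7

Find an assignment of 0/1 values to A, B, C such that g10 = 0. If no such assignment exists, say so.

A=0, B=1, C=0

Check with A=0, B=1, C=0:
g1 = C AND B = 0 AND 1 = 0
g2 = NOT g1 = NOT 0 = 1
g3 = g1 OR g2 = 0 OR 1 = 1
g4 = NOT g3 = NOT 1 = 0
g5 = NOT g4 = NOT 0 = 1
g6 = NOT g5 = NOT 1 = 0
g7 = g1 OR g6 = 0 OR 0 = 0
g8 = g7 OR A = 0 OR 0 = 0
g9 = g6 OR g8 = 0 OR 0 = 0
g10 = g9 OR g7 = 0 OR 0 = 0
So g10 = 0 as required.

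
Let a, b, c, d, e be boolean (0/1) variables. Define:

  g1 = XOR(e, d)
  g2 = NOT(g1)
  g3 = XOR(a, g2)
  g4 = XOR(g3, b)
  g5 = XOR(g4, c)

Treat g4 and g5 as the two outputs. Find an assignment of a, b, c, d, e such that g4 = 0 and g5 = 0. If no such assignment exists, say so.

Check with a=0, b=1, c=0, d=1, e=1:
g1 = XOR(e, d) = XOR(1, 1) = 0
g2 = NOT(g1) = NOT 0 = 1
g3 = XOR(a, g2) = XOR(0, 1) = 1
g4 = XOR(g3, b) = XOR(1, 1) = 0
g5 = XOR(g4, c) = XOR(0, 0) = 0
So g4 = 0 and g5 = 0.

a=0, b=1, c=0, d=1, e=1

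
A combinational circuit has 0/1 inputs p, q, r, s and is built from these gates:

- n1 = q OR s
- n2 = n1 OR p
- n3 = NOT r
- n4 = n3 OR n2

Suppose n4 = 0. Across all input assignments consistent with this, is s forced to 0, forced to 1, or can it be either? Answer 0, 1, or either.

0

n4 = n3 OR n2 must be 0, so both n3 = 0 and n2 = 0.
n3 = NOT r must be 0, so r = 1.
Every assignment with n4 = 0 has s = 0; there are 1 such assignment(s).
  p=0, q=0, r=1, s=0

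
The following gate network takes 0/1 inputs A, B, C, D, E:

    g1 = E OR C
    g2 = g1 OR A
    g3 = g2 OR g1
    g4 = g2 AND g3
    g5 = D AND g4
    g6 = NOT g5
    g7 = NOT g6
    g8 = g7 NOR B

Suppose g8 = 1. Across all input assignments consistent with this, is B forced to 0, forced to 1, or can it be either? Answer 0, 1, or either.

g8 = g7 NOR B must be 1, so both g7 = 0 and B = 0.
g7 = NOT g6 must be 0, so g6 = 1.
Every assignment with g8 = 1 has B = 0; there are 9 such assignment(s).

0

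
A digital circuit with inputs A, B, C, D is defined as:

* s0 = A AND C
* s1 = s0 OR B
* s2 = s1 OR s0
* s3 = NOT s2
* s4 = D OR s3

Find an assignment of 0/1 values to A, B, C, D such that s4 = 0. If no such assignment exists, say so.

A=1, B=0, C=1, D=0

s4 = D OR s3 must be 0, so both D = 0 and s3 = 0.
s3 = NOT s2 must be 0, so s2 = 1.
s2 = s1 OR s0 must be 1, so at least one of s1, s0 is 1.
Check with A=1, B=0, C=1, D=0:
s0 = A AND C = 1 AND 1 = 1
s1 = s0 OR B = 1 OR 0 = 1
s2 = s1 OR s0 = 1 OR 1 = 1
s3 = NOT s2 = NOT 1 = 0
s4 = D OR s3 = 0 OR 0 = 0
So s4 = 0 as required.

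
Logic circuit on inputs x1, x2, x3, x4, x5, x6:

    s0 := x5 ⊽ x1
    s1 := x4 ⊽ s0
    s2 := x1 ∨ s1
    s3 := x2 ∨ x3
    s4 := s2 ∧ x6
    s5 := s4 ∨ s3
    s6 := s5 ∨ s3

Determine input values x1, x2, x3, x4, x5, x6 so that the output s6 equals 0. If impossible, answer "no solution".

x1=0, x2=0, x3=0, x4=0, x5=0, x6=0

s6 = s5 ∨ s3 must be 0, so both s5 = 0 and s3 = 0.
s5 = s4 ∨ s3 must be 0, so both s4 = 0 and s3 = 0.
Check with x1=0, x2=0, x3=0, x4=0, x5=0, x6=0:
s0 = x5 ⊽ x1 = 0 ⊽ 0 = 1
s1 = x4 ⊽ s0 = 0 ⊽ 1 = 0
s2 = x1 ∨ s1 = 0 ∨ 0 = 0
s3 = x2 ∨ x3 = 0 ∨ 0 = 0
s4 = s2 ∧ x6 = 0 ∧ 0 = 0
s5 = s4 ∨ s3 = 0 ∨ 0 = 0
s6 = s5 ∨ s3 = 0 ∨ 0 = 0
So s6 = 0 as required.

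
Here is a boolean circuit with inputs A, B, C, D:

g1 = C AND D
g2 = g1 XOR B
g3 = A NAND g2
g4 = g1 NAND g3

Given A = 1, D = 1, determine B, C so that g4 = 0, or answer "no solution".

B=1 C=1

g4 = g1 NAND g3 must be 0, so both g1 = 1 and g3 = 1.
g1 = C AND D must be 1, so both C = 1 and D = 1.
Check with A = 1, D = 1 and B=1, C=1:
g1 = C AND D = 1 AND 1 = 1
g2 = g1 XOR B = 1 XOR 1 = 0
g3 = A NAND g2 = 1 NAND 0 = 1
g4 = g1 NAND g3 = 1 NAND 1 = 0
So g4 = 0.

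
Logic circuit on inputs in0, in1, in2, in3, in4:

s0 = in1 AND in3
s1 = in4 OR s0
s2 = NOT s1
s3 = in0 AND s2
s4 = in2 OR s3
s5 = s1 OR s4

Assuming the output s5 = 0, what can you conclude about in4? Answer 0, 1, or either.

0

s5 = s1 OR s4 must be 0, so both s1 = 0 and s4 = 0.
s1 = in4 OR s0 must be 0, so both in4 = 0 and s0 = 0.
Every assignment with s5 = 0 has in4 = 0; there are 3 such assignment(s).
  in0=0, in1=0, in2=0, in3=0, in4=0
  in0=0, in1=0, in2=0, in3=1, in4=0
  in0=0, in1=1, in2=0, in3=0, in4=0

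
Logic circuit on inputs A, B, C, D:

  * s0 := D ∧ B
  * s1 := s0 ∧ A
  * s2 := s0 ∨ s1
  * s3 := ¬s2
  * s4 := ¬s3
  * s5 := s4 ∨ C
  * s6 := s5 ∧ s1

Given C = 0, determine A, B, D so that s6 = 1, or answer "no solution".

Check with C = 0 and A=1, B=1, D=1:
s0 = D ∧ B = 1 ∧ 1 = 1
s1 = s0 ∧ A = 1 ∧ 1 = 1
s2 = s0 ∨ s1 = 1 ∨ 1 = 1
s3 = ¬s2 = ¬1 = 0
s4 = ¬s3 = ¬0 = 1
s5 = s4 ∨ C = 1 ∨ 0 = 1
s6 = s5 ∧ s1 = 1 ∧ 1 = 1
So s6 = 1.

A=1 B=1 D=1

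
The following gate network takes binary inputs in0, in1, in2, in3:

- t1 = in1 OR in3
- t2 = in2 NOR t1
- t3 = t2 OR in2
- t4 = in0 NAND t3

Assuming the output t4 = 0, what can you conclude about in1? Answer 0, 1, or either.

Both values of in1 occur among assignments with t4 = 0:
  in1=0: in0=1, in1=0, in2=0, in3=0
  in1=1: in0=1, in1=1, in2=1, in3=0

either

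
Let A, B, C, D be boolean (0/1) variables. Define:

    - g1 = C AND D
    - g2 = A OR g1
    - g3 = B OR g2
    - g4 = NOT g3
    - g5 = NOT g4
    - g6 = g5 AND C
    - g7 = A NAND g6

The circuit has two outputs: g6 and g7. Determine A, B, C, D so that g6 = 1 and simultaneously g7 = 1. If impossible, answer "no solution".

A=0, B=1, C=1, D=0

Check with A=0, B=1, C=1, D=0:
g1 = C AND D = 1 AND 0 = 0
g2 = A OR g1 = 0 OR 0 = 0
g3 = B OR g2 = 1 OR 0 = 1
g4 = NOT g3 = NOT 1 = 0
g5 = NOT g4 = NOT 0 = 1
g6 = g5 AND C = 1 AND 1 = 1
g7 = A NAND g6 = 0 NAND 1 = 1
So g6 = 1 and g7 = 1.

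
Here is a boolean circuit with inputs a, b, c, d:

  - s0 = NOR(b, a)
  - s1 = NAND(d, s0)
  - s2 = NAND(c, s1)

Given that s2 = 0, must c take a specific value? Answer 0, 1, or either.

s2 = NAND(c, s1) must be 0, so both c = 1 and s1 = 1.
s1 = NAND(d, s0) must be 1, so at least one of d, s0 is 0.
Every assignment with s2 = 0 has c = 1; there are 7 such assignment(s).

1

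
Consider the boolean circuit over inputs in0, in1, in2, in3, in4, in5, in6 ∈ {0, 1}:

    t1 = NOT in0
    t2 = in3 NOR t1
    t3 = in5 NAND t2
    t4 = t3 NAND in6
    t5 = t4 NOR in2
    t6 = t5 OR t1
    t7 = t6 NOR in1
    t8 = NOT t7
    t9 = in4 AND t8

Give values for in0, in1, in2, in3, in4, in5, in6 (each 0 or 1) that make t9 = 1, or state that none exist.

t9 = in4 AND t8 must be 1, so both in4 = 1 and t8 = 1.
t8 = NOT t7 must be 1, so t7 = 0.
Check with in0=1, in1=1, in2=1, in3=0, in4=1, in5=1, in6=0:
t1 = NOT in0 = NOT 1 = 0
t2 = in3 NOR t1 = 0 NOR 0 = 1
t3 = in5 NAND t2 = 1 NAND 1 = 0
t4 = t3 NAND in6 = 0 NAND 0 = 1
t5 = t4 NOR in2 = 1 NOR 1 = 0
t6 = t5 OR t1 = 0 OR 0 = 0
t7 = t6 NOR in1 = 0 NOR 1 = 0
t8 = NOT t7 = NOT 0 = 1
t9 = in4 AND t8 = 1 AND 1 = 1
So t9 = 1 as required.

in0=1, in1=1, in2=1, in3=0, in4=1, in5=1, in6=0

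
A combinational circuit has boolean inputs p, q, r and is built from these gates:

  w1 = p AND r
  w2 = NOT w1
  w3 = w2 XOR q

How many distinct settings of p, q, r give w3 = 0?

4

w3 = w2 XOR q must be 0, so w2 and q are equal.
Satisfying assignments:
  p=0, q=1, r=0
  p=0, q=1, r=1
  p=1, q=0, r=1
  p=1, q=1, r=0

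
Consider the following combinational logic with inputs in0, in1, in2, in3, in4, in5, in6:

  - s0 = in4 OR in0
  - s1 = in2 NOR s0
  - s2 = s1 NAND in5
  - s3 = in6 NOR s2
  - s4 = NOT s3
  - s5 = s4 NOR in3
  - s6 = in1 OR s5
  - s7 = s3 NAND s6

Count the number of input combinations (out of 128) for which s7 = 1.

125

s7 = s3 NAND s6 must be 1, so at least one of s3, s6 is 0.
Enumerating the 128 input combinations, 125 give s7 = 1 and 3 give s7 = 0.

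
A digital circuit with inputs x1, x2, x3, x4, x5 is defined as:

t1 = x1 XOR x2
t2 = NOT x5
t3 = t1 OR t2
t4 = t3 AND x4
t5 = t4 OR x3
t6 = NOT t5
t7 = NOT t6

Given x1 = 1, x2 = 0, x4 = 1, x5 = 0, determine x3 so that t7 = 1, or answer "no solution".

t7 = NOT t6 must be 1, so t6 = 0.
Check with x1 = 1, x2 = 0, x4 = 1, x5 = 0 and x3=1:
t1 = x1 XOR x2 = 1 XOR 0 = 1
t2 = NOT x5 = NOT 0 = 1
t3 = t1 OR t2 = 1 OR 1 = 1
t4 = t3 AND x4 = 1 AND 1 = 1
t5 = t4 OR x3 = 1 OR 1 = 1
t6 = NOT t5 = NOT 1 = 0
t7 = NOT t6 = NOT 0 = 1
So t7 = 1.

x3=1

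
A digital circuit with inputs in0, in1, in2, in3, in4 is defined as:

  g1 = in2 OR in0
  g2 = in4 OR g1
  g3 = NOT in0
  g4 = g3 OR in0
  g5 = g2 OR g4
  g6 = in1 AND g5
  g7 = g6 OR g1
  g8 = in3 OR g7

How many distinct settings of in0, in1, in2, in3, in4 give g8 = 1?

30

g8 = in3 OR g7 must be 1, so at least one of in3, g7 is 1.
Enumerating the 32 input combinations, 30 give g8 = 1 and 2 give g8 = 0.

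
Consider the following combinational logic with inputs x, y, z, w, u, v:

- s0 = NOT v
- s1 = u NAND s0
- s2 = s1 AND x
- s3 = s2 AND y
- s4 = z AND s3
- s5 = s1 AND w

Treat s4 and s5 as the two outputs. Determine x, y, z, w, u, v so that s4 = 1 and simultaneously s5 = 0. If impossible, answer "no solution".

x=1, y=1, z=1, w=0, u=0, v=0

Check with x=1, y=1, z=1, w=0, u=0, v=0:
s0 = NOT v = NOT 0 = 1
s1 = u NAND s0 = 0 NAND 1 = 1
s2 = s1 AND x = 1 AND 1 = 1
s3 = s2 AND y = 1 AND 1 = 1
s4 = z AND s3 = 1 AND 1 = 1
s5 = s1 AND w = 1 AND 0 = 0
So s4 = 1 and s5 = 0.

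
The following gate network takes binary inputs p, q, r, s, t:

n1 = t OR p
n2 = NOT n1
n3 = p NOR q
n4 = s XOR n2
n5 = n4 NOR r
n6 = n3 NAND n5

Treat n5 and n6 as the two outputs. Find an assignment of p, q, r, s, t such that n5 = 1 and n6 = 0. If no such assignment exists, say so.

Check with p=0, q=0, r=0, s=1, t=0:
n1 = t OR p = 0 OR 0 = 0
n2 = NOT n1 = NOT 0 = 1
n3 = p NOR q = 0 NOR 0 = 1
n4 = s XOR n2 = 1 XOR 1 = 0
n5 = n4 NOR r = 0 NOR 0 = 1
n6 = n3 NAND n5 = 1 NAND 1 = 0
So n5 = 1 and n6 = 0.

p=0, q=0, r=0, s=1, t=0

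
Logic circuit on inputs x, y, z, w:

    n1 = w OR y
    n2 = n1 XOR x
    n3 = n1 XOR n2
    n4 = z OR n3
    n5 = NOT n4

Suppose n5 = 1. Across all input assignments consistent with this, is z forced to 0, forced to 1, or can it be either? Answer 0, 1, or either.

n5 = NOT n4 must be 1, so n4 = 0.
Every assignment with n5 = 1 has z = 0; there are 4 such assignment(s).
  x=0, y=0, z=0, w=0
  x=0, y=0, z=0, w=1
  x=0, y=1, z=0, w=0
  x=0, y=1, z=0, w=1

0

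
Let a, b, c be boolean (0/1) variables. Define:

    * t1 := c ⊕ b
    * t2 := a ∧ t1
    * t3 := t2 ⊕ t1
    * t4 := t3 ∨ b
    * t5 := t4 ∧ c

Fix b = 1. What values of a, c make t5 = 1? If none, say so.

Check with b = 1 and a=0, c=1:
t1 = c ⊕ b = 1 ⊕ 1 = 0
t2 = a ∧ t1 = 0 ∧ 0 = 0
t3 = t2 ⊕ t1 = 0 ⊕ 0 = 0
t4 = t3 ∨ b = 0 ∨ 1 = 1
t5 = t4 ∧ c = 1 ∧ 1 = 1
So t5 = 1.

a=0, c=1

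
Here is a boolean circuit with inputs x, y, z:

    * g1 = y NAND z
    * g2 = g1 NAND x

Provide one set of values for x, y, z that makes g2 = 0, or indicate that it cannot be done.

x=1 y=0 z=0

g2 = g1 NAND x must be 0, so both g1 = 1 and x = 1.
Check with x=1 y=0 z=0:
g1 = y NAND z = 0 NAND 0 = 1
g2 = g1 NAND x = 1 NAND 1 = 0
So g2 = 0 as required.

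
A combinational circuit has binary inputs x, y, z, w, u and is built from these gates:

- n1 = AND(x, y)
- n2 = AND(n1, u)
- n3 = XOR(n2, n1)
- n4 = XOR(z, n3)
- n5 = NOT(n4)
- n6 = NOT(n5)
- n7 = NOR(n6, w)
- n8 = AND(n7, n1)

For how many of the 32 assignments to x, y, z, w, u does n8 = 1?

2

n8 = AND(n7, n1) must be 1, so both n7 = 1 and n1 = 1.
Satisfying assignments:
  x=1, y=1, z=0, w=0, u=1
  x=1, y=1, z=1, w=0, u=0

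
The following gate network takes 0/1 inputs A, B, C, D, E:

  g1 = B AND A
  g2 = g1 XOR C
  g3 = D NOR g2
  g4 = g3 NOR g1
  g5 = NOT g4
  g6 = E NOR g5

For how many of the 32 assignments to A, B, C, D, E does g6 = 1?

g6 = E NOR g5 must be 1, so both E = 0 and g5 = 0.
g5 = NOT g4 must be 0, so g4 = 1.
g4 = g3 NOR g1 must be 1, so both g3 = 0 and g1 = 0.
Enumerating the 32 input combinations, 9 give g6 = 1 and 23 give g6 = 0.

9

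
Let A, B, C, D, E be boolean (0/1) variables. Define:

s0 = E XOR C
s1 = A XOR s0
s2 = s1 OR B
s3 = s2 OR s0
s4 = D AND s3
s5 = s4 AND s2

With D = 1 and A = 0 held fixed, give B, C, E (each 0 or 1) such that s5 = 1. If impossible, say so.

Check with D = 1 and A = 0 and B=1, C=1, E=0:
s0 = E XOR C = 0 XOR 1 = 1
s1 = A XOR s0 = 0 XOR 1 = 1
s2 = s1 OR B = 1 OR 1 = 1
s3 = s2 OR s0 = 1 OR 1 = 1
s4 = D AND s3 = 1 AND 1 = 1
s5 = s4 AND s2 = 1 AND 1 = 1
So s5 = 1.

B=1, C=1, E=0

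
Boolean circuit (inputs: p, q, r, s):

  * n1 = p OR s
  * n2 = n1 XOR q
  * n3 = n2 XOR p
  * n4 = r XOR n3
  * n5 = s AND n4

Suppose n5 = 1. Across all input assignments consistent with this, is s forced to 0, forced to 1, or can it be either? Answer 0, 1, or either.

n5 = s AND n4 must be 1, so both s = 1 and n4 = 1.
n4 = r XOR n3 must be 1, so r and n3 differ.
Every assignment with n5 = 1 has s = 1; there are 4 such assignment(s).
  p=0, q=0, r=0, s=1
  p=0, q=1, r=1, s=1
  p=1, q=0, r=1, s=1
  p=1, q=1, r=0, s=1

1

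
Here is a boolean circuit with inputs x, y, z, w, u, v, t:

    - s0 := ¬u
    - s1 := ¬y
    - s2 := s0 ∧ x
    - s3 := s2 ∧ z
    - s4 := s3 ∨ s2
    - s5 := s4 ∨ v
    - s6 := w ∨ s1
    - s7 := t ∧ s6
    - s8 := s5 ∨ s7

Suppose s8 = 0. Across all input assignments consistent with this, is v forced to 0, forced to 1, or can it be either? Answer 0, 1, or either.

s8 = s5 ∨ s7 must be 0, so both s5 = 0 and s7 = 0.
s5 = s4 ∨ v must be 0, so both s4 = 0 and v = 0.
Every assignment with s8 = 0 has v = 0; there are 30 such assignment(s).

0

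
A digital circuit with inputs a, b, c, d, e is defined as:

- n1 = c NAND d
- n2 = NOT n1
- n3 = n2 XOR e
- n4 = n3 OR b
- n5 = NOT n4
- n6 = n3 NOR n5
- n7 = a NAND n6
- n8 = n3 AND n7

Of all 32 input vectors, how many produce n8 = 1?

16

n8 = n3 AND n7 must be 1, so both n3 = 1 and n7 = 1.
n3 = n2 XOR e must be 1, so n2 and e differ.
Enumerating the 32 input combinations, 16 give n8 = 1 and 16 give n8 = 0.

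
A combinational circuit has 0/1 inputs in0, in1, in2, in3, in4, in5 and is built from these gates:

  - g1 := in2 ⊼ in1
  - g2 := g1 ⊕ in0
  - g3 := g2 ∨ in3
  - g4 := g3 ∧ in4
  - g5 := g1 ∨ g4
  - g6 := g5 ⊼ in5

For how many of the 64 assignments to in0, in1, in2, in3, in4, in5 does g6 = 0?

g6 = g5 ⊼ in5 must be 0, so both g5 = 1 and in5 = 1.
g5 = g1 ∨ g4 must be 1, so at least one of g1, g4 is 1.
Enumerating the 64 input combinations, 27 give g6 = 0 and 37 give g6 = 1.

27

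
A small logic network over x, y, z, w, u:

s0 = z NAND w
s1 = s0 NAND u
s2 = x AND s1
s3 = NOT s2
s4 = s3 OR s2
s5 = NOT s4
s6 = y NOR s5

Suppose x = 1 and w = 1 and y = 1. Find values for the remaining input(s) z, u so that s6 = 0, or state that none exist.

z=0, u=0

s6 = y NOR s5 must be 0, so at least one of y, s5 is 1.
Check with x = 1 and w = 1 and y = 1 and z=0, u=0:
s0 = z NAND w = 0 NAND 1 = 1
s1 = s0 NAND u = 1 NAND 0 = 1
s2 = x AND s1 = 1 AND 1 = 1
s3 = NOT s2 = NOT 1 = 0
s4 = s3 OR s2 = 0 OR 1 = 1
s5 = NOT s4 = NOT 1 = 0
s6 = y NOR s5 = 1 NOR 0 = 0
So s6 = 0.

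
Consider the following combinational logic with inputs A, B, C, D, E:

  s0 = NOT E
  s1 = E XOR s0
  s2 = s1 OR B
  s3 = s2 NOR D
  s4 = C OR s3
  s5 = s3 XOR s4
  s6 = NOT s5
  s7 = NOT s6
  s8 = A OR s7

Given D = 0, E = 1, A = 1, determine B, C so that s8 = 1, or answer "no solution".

B=0, C=1

Check with D = 0, E = 1, A = 1 and B=0, C=1:
s0 = NOT E = NOT 1 = 0
s1 = E XOR s0 = 1 XOR 0 = 1
s2 = s1 OR B = 1 OR 0 = 1
s3 = s2 NOR D = 1 NOR 0 = 0
s4 = C OR s3 = 1 OR 0 = 1
s5 = s3 XOR s4 = 0 XOR 1 = 1
s6 = NOT s5 = NOT 1 = 0
s7 = NOT s6 = NOT 0 = 1
s8 = A OR s7 = 1 OR 1 = 1
So s8 = 1.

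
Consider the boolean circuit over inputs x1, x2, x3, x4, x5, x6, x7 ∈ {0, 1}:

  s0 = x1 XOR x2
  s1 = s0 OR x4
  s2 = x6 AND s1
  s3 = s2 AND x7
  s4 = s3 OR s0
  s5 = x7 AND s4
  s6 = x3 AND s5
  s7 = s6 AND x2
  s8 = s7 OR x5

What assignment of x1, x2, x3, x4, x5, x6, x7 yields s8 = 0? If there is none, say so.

Check with x1=0 x2=0 x3=1 x4=0 x5=0 x6=1 x7=0:
s0 = x1 XOR x2 = 0 XOR 0 = 0
s1 = s0 OR x4 = 0 OR 0 = 0
s2 = x6 AND s1 = 1 AND 0 = 0
s3 = s2 AND x7 = 0 AND 0 = 0
s4 = s3 OR s0 = 0 OR 0 = 0
s5 = x7 AND s4 = 0 AND 0 = 0
s6 = x3 AND s5 = 1 AND 0 = 0
s7 = s6 AND x2 = 0 AND 0 = 0
s8 = s7 OR x5 = 0 OR 0 = 0
So s8 = 0 as required.

x1=0 x2=0 x3=1 x4=0 x5=0 x6=1 x7=0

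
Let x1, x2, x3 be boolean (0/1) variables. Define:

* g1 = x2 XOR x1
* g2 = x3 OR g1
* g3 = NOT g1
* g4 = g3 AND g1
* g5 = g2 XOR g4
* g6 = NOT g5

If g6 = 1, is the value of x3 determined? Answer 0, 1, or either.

0

g6 = NOT g5 must be 1, so g5 = 0.
Every assignment with g6 = 1 has x3 = 0; there are 2 such assignment(s).
  x1=0, x2=0, x3=0
  x1=1, x2=1, x3=0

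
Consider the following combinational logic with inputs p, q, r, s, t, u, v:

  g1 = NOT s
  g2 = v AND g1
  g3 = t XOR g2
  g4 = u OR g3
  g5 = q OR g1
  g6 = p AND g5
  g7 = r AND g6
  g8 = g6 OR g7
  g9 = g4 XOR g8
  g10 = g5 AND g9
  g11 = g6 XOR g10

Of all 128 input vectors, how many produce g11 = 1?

72

g11 = g6 XOR g10 must be 1, so g6 and g10 differ.
Enumerating the 128 input combinations, 72 give g11 = 1 and 56 give g11 = 0.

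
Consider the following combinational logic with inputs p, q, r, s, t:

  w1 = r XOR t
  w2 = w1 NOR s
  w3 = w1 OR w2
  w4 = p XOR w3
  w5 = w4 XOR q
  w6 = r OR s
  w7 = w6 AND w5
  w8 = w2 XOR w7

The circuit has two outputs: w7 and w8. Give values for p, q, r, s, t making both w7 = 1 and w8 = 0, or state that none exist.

Check with p=0 q=0 r=1 s=0 t=1:
w1 = r XOR t = 1 XOR 1 = 0
w2 = w1 NOR s = 0 NOR 0 = 1
w3 = w1 OR w2 = 0 OR 1 = 1
w4 = p XOR w3 = 0 XOR 1 = 1
w5 = w4 XOR q = 1 XOR 0 = 1
w6 = r OR s = 1 OR 0 = 1
w7 = w6 AND w5 = 1 AND 1 = 1
w8 = w2 XOR w7 = 1 XOR 1 = 0
So w7 = 1 and w8 = 0.

p=0 q=0 r=1 s=0 t=1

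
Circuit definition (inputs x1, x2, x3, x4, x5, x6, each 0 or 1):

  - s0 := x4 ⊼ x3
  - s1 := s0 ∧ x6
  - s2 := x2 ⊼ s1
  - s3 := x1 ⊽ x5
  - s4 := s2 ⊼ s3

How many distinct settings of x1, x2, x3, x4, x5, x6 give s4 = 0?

s4 = s2 ⊼ s3 must be 0, so both s2 = 1 and s3 = 1.
s2 = x2 ⊼ s1 must be 1, so at least one of x2, s1 is 0.
Enumerating the 64 input combinations, 13 give s4 = 0 and 51 give s4 = 1.

13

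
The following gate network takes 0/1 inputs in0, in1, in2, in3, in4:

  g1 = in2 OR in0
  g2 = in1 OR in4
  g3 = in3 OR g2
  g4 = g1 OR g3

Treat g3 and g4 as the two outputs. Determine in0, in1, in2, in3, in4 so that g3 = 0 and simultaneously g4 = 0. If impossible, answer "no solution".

Check with in0=0 in1=0 in2=0 in3=0 in4=0:
g1 = in2 OR in0 = 0 OR 0 = 0
g2 = in1 OR in4 = 0 OR 0 = 0
g3 = in3 OR g2 = 0 OR 0 = 0
g4 = g1 OR g3 = 0 OR 0 = 0
So g3 = 0 and g4 = 0.

in0=0 in1=0 in2=0 in3=0 in4=0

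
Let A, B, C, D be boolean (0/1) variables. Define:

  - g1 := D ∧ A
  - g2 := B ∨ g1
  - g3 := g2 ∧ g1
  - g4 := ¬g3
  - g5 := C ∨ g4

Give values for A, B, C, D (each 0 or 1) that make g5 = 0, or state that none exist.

Check with A=1, B=1, C=0, D=1:
g1 = D ∧ A = 1 ∧ 1 = 1
g2 = B ∨ g1 = 1 ∨ 1 = 1
g3 = g2 ∧ g1 = 1 ∧ 1 = 1
g4 = ¬g3 = ¬1 = 0
g5 = C ∨ g4 = 0 ∨ 0 = 0
So g5 = 0 as required.

A=1, B=1, C=0, D=1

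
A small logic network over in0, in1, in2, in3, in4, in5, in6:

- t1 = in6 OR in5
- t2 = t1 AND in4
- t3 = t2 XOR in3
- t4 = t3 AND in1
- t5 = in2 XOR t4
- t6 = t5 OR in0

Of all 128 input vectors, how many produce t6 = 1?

96

t6 = t5 OR in0 must be 1, so at least one of t5, in0 is 1.
Enumerating the 128 input combinations, 96 give t6 = 1 and 32 give t6 = 0.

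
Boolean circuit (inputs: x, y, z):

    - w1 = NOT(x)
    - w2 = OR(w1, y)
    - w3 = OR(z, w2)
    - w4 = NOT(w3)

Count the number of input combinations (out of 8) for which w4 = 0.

7

w4 = NOT(w3) must be 0, so w3 = 1.
Enumerating the 8 input combinations, 7 give w4 = 0 and 1 give w4 = 1.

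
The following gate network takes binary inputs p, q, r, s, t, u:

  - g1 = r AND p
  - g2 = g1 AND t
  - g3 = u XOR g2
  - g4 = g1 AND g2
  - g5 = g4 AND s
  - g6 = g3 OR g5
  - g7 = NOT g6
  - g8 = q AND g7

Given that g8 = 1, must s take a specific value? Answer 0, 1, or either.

Both values of s occur among assignments with g8 = 1:
  s=0: p=0, q=1, r=0, s=0, t=0, u=0
  s=1: p=0, q=1, r=0, s=1, t=0, u=0

either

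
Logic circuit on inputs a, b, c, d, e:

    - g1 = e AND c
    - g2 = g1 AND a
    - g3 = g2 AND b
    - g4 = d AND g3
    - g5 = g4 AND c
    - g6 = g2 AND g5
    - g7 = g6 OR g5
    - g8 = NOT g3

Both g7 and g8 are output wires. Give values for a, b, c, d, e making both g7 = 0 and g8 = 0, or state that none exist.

a=1, b=1, c=1, d=0, e=1

Check with a=1, b=1, c=1, d=0, e=1:
g1 = e AND c = 1 AND 1 = 1
g2 = g1 AND a = 1 AND 1 = 1
g3 = g2 AND b = 1 AND 1 = 1
g4 = d AND g3 = 0 AND 1 = 0
g5 = g4 AND c = 0 AND 1 = 0
g6 = g2 AND g5 = 1 AND 0 = 0
g7 = g6 OR g5 = 0 OR 0 = 0
g8 = NOT g3 = NOT 1 = 0
So g7 = 0 and g8 = 0.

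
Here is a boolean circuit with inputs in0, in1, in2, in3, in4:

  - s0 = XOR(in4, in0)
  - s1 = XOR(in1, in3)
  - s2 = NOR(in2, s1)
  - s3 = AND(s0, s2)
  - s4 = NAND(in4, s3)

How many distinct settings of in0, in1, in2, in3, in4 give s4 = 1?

30

s4 = NAND(in4, s3) must be 1, so at least one of in4, s3 is 0.
Enumerating the 32 input combinations, 30 give s4 = 1 and 2 give s4 = 0.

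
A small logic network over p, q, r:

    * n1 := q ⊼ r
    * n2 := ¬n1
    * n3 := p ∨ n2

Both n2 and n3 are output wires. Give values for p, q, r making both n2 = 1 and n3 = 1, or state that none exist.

p=0, q=1, r=1

Check with p=0, q=1, r=1:
n1 = q ⊼ r = 1 ⊼ 1 = 0
n2 = ¬n1 = ¬0 = 1
n3 = p ∨ n2 = 0 ∨ 1 = 1
So n2 = 1 and n3 = 1.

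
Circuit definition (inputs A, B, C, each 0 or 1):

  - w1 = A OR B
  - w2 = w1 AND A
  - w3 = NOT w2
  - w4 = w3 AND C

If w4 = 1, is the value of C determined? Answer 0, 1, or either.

w4 = w3 AND C must be 1, so both w3 = 1 and C = 1.
w3 = NOT w2 must be 1, so w2 = 0.
w2 = w1 AND A must be 0, so at least one of w1, A is 0.
Every assignment with w4 = 1 has C = 1; there are 2 such assignment(s).
  A=0, B=0, C=1
  A=0, B=1, C=1

1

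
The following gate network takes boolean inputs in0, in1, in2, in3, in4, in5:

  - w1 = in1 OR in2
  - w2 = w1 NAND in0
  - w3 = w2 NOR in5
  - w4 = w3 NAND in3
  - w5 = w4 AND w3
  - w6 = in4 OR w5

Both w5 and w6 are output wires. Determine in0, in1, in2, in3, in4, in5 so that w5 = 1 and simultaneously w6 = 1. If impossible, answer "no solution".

in0=1, in1=1, in2=1, in3=0, in4=0, in5=0

Check with in0=1, in1=1, in2=1, in3=0, in4=0, in5=0:
w1 = in1 OR in2 = 1 OR 1 = 1
w2 = w1 NAND in0 = 1 NAND 1 = 0
w3 = w2 NOR in5 = 0 NOR 0 = 1
w4 = w3 NAND in3 = 1 NAND 0 = 1
w5 = w4 AND w3 = 1 AND 1 = 1
w6 = in4 OR w5 = 0 OR 1 = 1
So w5 = 1 and w6 = 1.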